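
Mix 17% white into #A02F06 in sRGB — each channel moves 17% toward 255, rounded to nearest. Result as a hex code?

#B05230

#A02F06 is rgb(160, 47, 6).
Lerp each channel 17% toward 255:
  R: 160 + 16.15 = 176.15 → 176
  G: 47 + 0.17×(255−47) = 47 + 35.36 = 82.36 → 82
  B: 6 + 42.33 = 48.33 → 48
rgb(176, 82, 48) = #B05230.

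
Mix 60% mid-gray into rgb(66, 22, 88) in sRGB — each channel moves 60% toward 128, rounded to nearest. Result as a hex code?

A 60% tone moves each channel 60% toward 128:
  R: 66 + 0.6×(128−66) = 66 + 37.2 = 103.2 → 103
  G: 22 + 63.6 = 85.6 → 86
  B: 88 + 24 = 112 → 112
rgb(103, 86, 112) = #675670.

#675670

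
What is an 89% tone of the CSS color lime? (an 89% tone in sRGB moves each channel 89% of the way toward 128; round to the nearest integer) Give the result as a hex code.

CSS lime is rgb(0, 255, 0).
Lerp each channel 89% toward 128:
  R: 0 + 0.89×(128−0) = 0 + 113.92 = 113.92 → 114
  G: 255 − 113.03 = 141.97 → 142
  B: 0 + 113.92 = 113.92 → 114
rgb(114, 142, 114) = #728E72.

#728E72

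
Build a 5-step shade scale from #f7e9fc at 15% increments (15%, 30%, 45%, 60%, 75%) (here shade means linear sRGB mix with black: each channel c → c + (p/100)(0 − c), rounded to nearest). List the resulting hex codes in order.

#f7e9fc is rgb(247, 233, 252).
15%: (247 − 37.05 = 209.95→210, 233 − 34.95 = 198.05→198, 252 − 37.8 = 214.2→214) → #d2c6d6
30%: (247 − 74.1 = 172.9→173, 233 − 69.9 = 163.1→163, 252 − 75.6 = 176.4→176) → #ada3b0
45%: (247 − 111.15 = 135.85→136, 233 − 104.85 = 128.15→128, 252 − 113.4 = 138.6→139) → #88808b
60%: (247 − 148.2 = 98.8→99, 233 − 139.8 = 93.2→93, 252 − 151.2 = 100.8→101) → #635d65
75%: (247 − 185.25 = 61.75→62, 233 − 174.75 = 58.25→58, 252 − 189 = 63→63) → #3e3a3f

#d2c6d6, #ada3b0, #88808b, #635d65, #3e3a3f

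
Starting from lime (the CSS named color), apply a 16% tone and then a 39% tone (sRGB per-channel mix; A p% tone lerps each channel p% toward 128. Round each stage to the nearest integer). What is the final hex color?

#3EC13E

CSS lime is rgb(0, 255, 0).
Per channel, c → c + 0.16(128 − c):
  R: 0 + 20.48 = 20.48 → 20
  G: 255 + 0.16×(128−255) = 255 − 20.32 = 234.68 → 235
  B: 0 + 0.16×(128−0) = 0 + 20.48 = 20.48 → 20
After the tone: rgb(20, 235, 20) = #14EB14.
A 39% tone moves each channel 39% toward 128:
  R: 20 + 0.39×(128−20) = 20 + 42.12 = 62.12 → 62
  G: 235 − 41.73 = 193.27 → 193
  B: 20 + 0.39×(128−20) = 20 + 42.12 = 62.12 → 62
rgb(62, 193, 62) = #3EC13E.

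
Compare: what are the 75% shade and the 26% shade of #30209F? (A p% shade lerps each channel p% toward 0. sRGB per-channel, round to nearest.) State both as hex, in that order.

#30209F is rgb(48, 32, 159).
75% shade:
  R: 48 + 0.75×(0−48) = 48 − 36 = 12 → 12
  G: 32 − 24 = 8 → 8
  B: 159 + 0.75×(0−159) = 159 − 119.25 = 39.75 → 40
  → #0C0828
26% shade:
  R: 48 + 0.26×(0−48) = 48 − 12.48 = 35.52 → 36
  G: 32 + 0.26×(0−32) = 32 − 8.32 = 23.68 → 24
  B: 159 + 0.26×(0−159) = 159 − 41.34 = 117.66 → 118
  → #241876

#0C0828, #241876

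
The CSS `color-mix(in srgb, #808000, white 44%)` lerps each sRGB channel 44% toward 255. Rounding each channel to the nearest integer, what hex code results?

#B8B870

#808000 is rgb(128, 128, 0).
A 44% tint moves each channel 44% toward 255:
  R: 128 + 55.88 = 183.88 → 184
  G: 128 + 0.44×(255−128) = 128 + 55.88 = 183.88 → 184
  B: 0 + 0.44×(255−0) = 0 + 112.2 = 112.2 → 112
rgb(184, 184, 112) = #B8B870.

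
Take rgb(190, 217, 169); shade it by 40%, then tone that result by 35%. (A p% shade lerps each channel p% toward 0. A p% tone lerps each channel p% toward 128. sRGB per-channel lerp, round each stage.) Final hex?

A 40% shade moves each channel 40% toward 0:
  R: 190 + 0.4×(0−190) = 190 − 76 = 114 → 114
  G: 217 + 0.4×(0−217) = 217 − 86.8 = 130.2 → 130
  B: 169 − 67.6 = 101.4 → 101
After the shade: rgb(114, 130, 101) = #728265.
Lerp each channel 35% toward 128:
  R: 114 + 0.35×(128−114) = 114 + 4.9 = 118.9 → 119
  G: 130 + 0.35×(128−130) = 130 − 0.7 = 129.3 → 129
  B: 101 + 9.45 = 110.45 → 110
rgb(119, 129, 110) = #77816E.

#77816E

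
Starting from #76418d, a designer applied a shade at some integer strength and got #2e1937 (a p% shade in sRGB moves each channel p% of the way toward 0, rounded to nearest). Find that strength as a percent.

#76418d is rgb(118, 65, 141); #2e1937 is rgb(46, 25, 55).
On the B channel (widest range): 55 ≈ 141 + (p/100)(0 − 141), so p ≈ 100×(55 − 141)/(0 − 141) = -8600/-141 = 60.99.
p = 61 reproduces all three channels after rounding.

61%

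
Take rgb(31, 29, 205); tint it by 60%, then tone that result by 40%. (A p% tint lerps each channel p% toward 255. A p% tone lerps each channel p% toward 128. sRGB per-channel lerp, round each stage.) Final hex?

A 60% tint moves each channel 60% toward 255:
  R: 31 + 134.4 = 165.4 → 165
  G: 29 + 135.6 = 164.6 → 165
  B: 205 + 0.6×(255−205) = 205 + 30 = 235 → 235
After the tint: rgb(165, 165, 235) = #A5A5EB.
Per channel, c → c + 0.4(128 − c):
  R: 165 − 14.8 = 150.2 → 150
  G: 165 + 0.4×(128−165) = 165 − 14.8 = 150.2 → 150
  B: 235 − 42.8 = 192.2 → 192
rgb(150, 150, 192) = #9696C0.

#9696C0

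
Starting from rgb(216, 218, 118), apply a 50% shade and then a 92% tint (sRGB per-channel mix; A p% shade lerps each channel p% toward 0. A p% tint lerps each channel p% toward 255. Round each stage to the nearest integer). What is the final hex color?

Lerp each channel 50% toward 0:
  R: 216 + 0.5×(0−216) = 216 − 108 = 108 → 108
  G: 218 − 109 = 109 → 109
  B: 118 + 0.5×(0−118) = 118 − 59 = 59 → 59
After the shade: rgb(108, 109, 59) = #6C6D3B.
A 92% tint moves each channel 92% toward 255:
  R: 108 + 0.92×(255−108) = 108 + 135.24 = 243.24 → 243
  G: 109 + 134.32 = 243.32 → 243
  B: 59 + 0.92×(255−59) = 59 + 180.32 = 239.32 → 239
rgb(243, 243, 239) = #F3F3EF.

#F3F3EF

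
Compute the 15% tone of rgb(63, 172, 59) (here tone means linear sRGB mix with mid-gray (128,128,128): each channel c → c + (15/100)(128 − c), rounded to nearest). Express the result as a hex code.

A 15% tone moves each channel 15% toward 128:
  R: 63 + 0.15×(128−63) = 63 + 9.75 = 72.75 → 73
  G: 172 − 6.6 = 165.4 → 165
  B: 59 + 10.35 = 69.35 → 69
rgb(73, 165, 69) = #49a545.

#49a545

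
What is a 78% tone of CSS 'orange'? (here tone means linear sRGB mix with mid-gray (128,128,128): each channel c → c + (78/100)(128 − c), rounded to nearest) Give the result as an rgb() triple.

CSS orange is rgb(255, 165, 0).
A 78% tone moves each channel 78% toward 128:
  R: 255 + 0.78×(128−255) = 255 − 99.06 = 155.94 → 156
  G: 165 + 0.78×(128−165) = 165 − 28.86 = 136.14 → 136
  B: 0 + 99.84 = 99.84 → 100

rgb(156, 136, 100)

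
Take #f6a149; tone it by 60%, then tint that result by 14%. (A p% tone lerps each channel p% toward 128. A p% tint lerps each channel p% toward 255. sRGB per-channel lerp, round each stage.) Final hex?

#ba9d7f

#f6a149 is rgb(246, 161, 73).
Lerp each channel 60% toward 128:
  R: 246 − 70.8 = 175.2 → 175
  G: 161 − 19.8 = 141.2 → 141
  B: 73 + 0.6×(128−73) = 73 + 33 = 106 → 106
After the tone: rgb(175, 141, 106) = #af8d6a.
A 14% tint moves each channel 14% toward 255:
  R: 175 + 11.2 = 186.2 → 186
  G: 141 + 0.14×(255−141) = 141 + 15.96 = 156.96 → 157
  B: 106 + 0.14×(255−106) = 106 + 20.86 = 126.86 → 127
rgb(186, 157, 127) = #ba9d7f.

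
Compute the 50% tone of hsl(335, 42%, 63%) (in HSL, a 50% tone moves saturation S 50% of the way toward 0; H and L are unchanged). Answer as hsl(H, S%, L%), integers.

S moves 50% from 42 toward 0: 42 − 21 = 21 → 21.
H and L are unchanged.

hsl(335, 21%, 63%)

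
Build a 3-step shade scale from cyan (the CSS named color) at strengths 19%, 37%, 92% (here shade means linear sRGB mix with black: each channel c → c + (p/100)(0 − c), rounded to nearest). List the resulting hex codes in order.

#00cfcf, #00a1a1, #001414

CSS cyan is rgb(0, 255, 255).
19%: (0→0, 255 − 48.45 = 206.55→207, 255 − 48.45 = 206.55→207) → #00cfcf
37%: (0→0, 255 − 94.35 = 160.65→161, 255 − 94.35 = 160.65→161) → #00a1a1
92%: (0→0, 255 − 234.6 = 20.4→20, 255 − 234.6 = 20.4→20) → #001414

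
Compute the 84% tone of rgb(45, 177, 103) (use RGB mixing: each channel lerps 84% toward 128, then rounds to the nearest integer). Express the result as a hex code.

Per channel, c → c + 0.84(128 − c):
  R: 45 + 69.72 = 114.72 → 115
  G: 177 + 0.84×(128−177) = 177 − 41.16 = 135.84 → 136
  B: 103 + 0.84×(128−103) = 103 + 21 = 124 → 124
rgb(115, 136, 124) = #73887c.

#73887c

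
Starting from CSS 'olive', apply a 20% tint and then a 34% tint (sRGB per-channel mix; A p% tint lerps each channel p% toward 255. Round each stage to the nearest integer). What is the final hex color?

CSS olive is rgb(128, 128, 0).
Lerp each channel 20% toward 255:
  R: 128 + 0.2×(255−128) = 128 + 25.4 = 153.4 → 153
  G: 128 + 0.2×(255−128) = 128 + 25.4 = 153.4 → 153
  B: 0 + 0.2×(255−0) = 0 + 51 = 51 → 51
After the tint: rgb(153, 153, 51) = #999933.
A 34% tint moves each channel 34% toward 255:
  R: 153 + 0.34×(255−153) = 153 + 34.68 = 187.68 → 188
  G: 153 + 34.68 = 187.68 → 188
  B: 51 + 0.34×(255−51) = 51 + 69.36 = 120.36 → 120
rgb(188, 188, 120) = #BCBC78.

#BCBC78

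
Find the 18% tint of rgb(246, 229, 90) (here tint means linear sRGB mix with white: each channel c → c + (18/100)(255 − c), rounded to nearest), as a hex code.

An 18% tint moves each channel 18% toward 255:
  R: 246 + 0.18×(255−246) = 246 + 1.62 = 247.62 → 248
  G: 229 + 4.68 = 233.68 → 234
  B: 90 + 29.7 = 119.7 → 120
rgb(248, 234, 120) = #f8ea78.

#f8ea78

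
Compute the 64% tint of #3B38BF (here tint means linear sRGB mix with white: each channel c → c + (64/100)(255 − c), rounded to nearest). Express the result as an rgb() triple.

#3B38BF is rgb(59, 56, 191).
A 64% tint moves each channel 64% toward 255:
  R: 59 + 125.44 = 184.44 → 184
  G: 56 + 127.36 = 183.36 → 183
  B: 191 + 0.64×(255−191) = 191 + 40.96 = 231.96 → 232

rgb(184, 183, 232)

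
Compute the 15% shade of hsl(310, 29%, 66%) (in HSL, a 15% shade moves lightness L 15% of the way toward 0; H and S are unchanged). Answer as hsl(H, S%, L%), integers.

hsl(310, 29%, 56%)

L moves 15% from 66 toward 0: 66 − 9.9 = 56.1 → 56.
H and S are unchanged.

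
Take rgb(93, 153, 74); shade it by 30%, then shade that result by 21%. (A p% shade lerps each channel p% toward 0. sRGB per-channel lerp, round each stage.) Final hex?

#335529

Per channel, c → c + 0.3(0 − c):
  R: 93 + 0.3×(0−93) = 93 − 27.9 = 65.1 → 65
  G: 153 + 0.3×(0−153) = 153 − 45.9 = 107.1 → 107
  B: 74 − 22.2 = 51.8 → 52
After the shade: rgb(65, 107, 52) = #416b34.
A 21% shade moves each channel 21% toward 0:
  R: 65 + 0.21×(0−65) = 65 − 13.65 = 51.35 → 51
  G: 107 + 0.21×(0−107) = 107 − 22.47 = 84.53 → 85
  B: 52 + 0.21×(0−52) = 52 − 10.92 = 41.08 → 41
rgb(51, 85, 41) = #335529.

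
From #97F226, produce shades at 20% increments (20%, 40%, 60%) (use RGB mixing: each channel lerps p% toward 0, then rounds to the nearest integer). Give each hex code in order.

#97F226 is rgb(151, 242, 38).
20%: (151 − 30.2 = 120.8→121, 242 − 48.4 = 193.6→194, 38 − 7.6 = 30.4→30) → #79C21E
40%: (151 − 60.4 = 90.6→91, 242 − 96.8 = 145.2→145, 38 − 15.2 = 22.8→23) → #5B9117
60%: (151 − 90.6 = 60.4→60, 242 − 145.2 = 96.8→97, 38 − 22.8 = 15.2→15) → #3C610F

#79C21E, #5B9117, #3C610F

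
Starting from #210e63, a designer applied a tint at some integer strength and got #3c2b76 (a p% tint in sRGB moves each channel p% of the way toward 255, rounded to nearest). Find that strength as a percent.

12%

#210e63 is rgb(33, 14, 99); #3c2b76 is rgb(60, 43, 118).
On the G channel (widest range): 43 ≈ 14 + (p/100)(255 − 14), so p ≈ 100×(43 − 14)/(255 − 14) = 2900/241 = 12.03.
p = 12 reproduces all three channels after rounding.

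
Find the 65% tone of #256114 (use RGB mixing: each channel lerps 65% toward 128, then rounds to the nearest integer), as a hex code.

#256114 is rgb(37, 97, 20).
A 65% tone moves each channel 65% toward 128:
  R: 37 + 0.65×(128−37) = 37 + 59.15 = 96.15 → 96
  G: 97 + 20.15 = 117.15 → 117
  B: 20 + 70.2 = 90.2 → 90
rgb(96, 117, 90) = #60755A.

#60755A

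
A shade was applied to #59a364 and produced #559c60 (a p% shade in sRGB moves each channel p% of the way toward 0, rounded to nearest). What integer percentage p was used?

4%

#59a364 is rgb(89, 163, 100); #559c60 is rgb(85, 156, 96).
On the G channel (widest range): 156 ≈ 163 + (p/100)(0 − 163), so p ≈ 100×(156 − 163)/(0 − 163) = -700/-163 = 4.29.
p = 4 reproduces all three channels after rounding.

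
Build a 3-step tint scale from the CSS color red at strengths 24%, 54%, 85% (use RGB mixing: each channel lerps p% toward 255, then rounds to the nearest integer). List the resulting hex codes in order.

#FF3D3D, #FF8A8A, #FFD9D9

CSS red is rgb(255, 0, 0).
24%: (255→255, 0 + 61.2 = 61.2→61, 0 + 61.2 = 61.2→61) → #FF3D3D
54%: (255→255, 0 + 137.7 = 137.7→138, 0 + 137.7 = 137.7→138) → #FF8A8A
85%: (255→255, 0 + 216.75 = 216.75→217, 0 + 216.75 = 216.75→217) → #FFD9D9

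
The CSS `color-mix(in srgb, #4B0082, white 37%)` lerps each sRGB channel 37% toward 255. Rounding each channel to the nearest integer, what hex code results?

#8E5EB0

#4B0082 is rgb(75, 0, 130).
Lerp each channel 37% toward 255:
  R: 75 + 66.6 = 141.6 → 142
  G: 0 + 0.37×(255−0) = 0 + 94.35 = 94.35 → 94
  B: 130 + 0.37×(255−130) = 130 + 46.25 = 176.25 → 176
rgb(142, 94, 176) = #8E5EB0.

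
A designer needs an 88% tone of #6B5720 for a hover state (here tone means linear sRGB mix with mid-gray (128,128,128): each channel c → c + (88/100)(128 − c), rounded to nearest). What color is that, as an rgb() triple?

#6B5720 is rgb(107, 87, 32).
Per channel, c → c + 0.88(128 − c):
  R: 107 + 18.48 = 125.48 → 125
  G: 87 + 36.08 = 123.08 → 123
  B: 32 + 84.48 = 116.48 → 116

rgb(125, 123, 116)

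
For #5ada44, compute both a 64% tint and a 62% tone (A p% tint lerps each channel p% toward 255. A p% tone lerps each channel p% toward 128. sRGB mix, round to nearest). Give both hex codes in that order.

#c4f2bc, #72a269

#5ada44 is rgb(90, 218, 68).
64% tint:
  R: 90 + 105.6 = 195.6 → 196
  G: 218 + 23.68 = 241.68 → 242
  B: 68 + 0.64×(255−68) = 68 + 119.68 = 187.68 → 188
  → #c4f2bc
62% tone:
  R: 90 + 0.62×(128−90) = 90 + 23.56 = 113.56 → 114
  G: 218 − 55.8 = 162.2 → 162
  B: 68 + 37.2 = 105.2 → 105
  → #72a269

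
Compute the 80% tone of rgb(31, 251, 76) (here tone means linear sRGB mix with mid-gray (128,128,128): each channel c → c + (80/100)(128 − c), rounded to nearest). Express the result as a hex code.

Per channel, c → c + 0.8(128 − c):
  R: 31 + 77.6 = 108.6 → 109
  G: 251 + 0.8×(128−251) = 251 − 98.4 = 152.6 → 153
  B: 76 + 0.8×(128−76) = 76 + 41.6 = 117.6 → 118
rgb(109, 153, 118) = #6d9976.

#6d9976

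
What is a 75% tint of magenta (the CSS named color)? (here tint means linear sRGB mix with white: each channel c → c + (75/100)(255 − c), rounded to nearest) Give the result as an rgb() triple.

CSS magenta is rgb(255, 0, 255).
A 75% tint moves each channel 75% toward 255:
  R: 255 + 0.75×(255−255) = 255 + 0 = 255 → 255
  G: 0 + 0.75×(255−0) = 0 + 191.25 = 191.25 → 191
  B: 255 + 0 = 255 → 255

rgb(255, 191, 255)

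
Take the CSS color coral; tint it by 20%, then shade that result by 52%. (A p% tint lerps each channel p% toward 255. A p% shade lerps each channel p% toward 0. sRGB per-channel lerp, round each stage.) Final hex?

#7a4937

CSS coral is rgb(255, 127, 80).
Lerp each channel 20% toward 255:
  R: 255 + 0 = 255 → 255
  G: 127 + 25.6 = 152.6 → 153
  B: 80 + 0.2×(255−80) = 80 + 35 = 115 → 115
After the tint: rgb(255, 153, 115) = #ff9973.
A 52% shade moves each channel 52% toward 0:
  R: 255 + 0.52×(0−255) = 255 − 132.6 = 122.4 → 122
  G: 153 + 0.52×(0−153) = 153 − 79.56 = 73.44 → 73
  B: 115 − 59.8 = 55.2 → 55
rgb(122, 73, 55) = #7a4937.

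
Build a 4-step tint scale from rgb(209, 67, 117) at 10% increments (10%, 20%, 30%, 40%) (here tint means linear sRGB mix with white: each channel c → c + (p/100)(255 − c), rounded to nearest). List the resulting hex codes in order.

10%: (209 + 4.6 = 213.6→214, 67 + 18.8 = 85.8→86, 117 + 13.8 = 130.8→131) → #d65683
20%: (209 + 9.2 = 218.2→218, 67 + 37.6 = 104.6→105, 117 + 27.6 = 144.6→145) → #da6991
30%: (209 + 13.8 = 222.8→223, 67 + 56.4 = 123.4→123, 117 + 41.4 = 158.4→158) → #df7b9e
40%: (209 + 18.4 = 227.4→227, 67 + 75.2 = 142.2→142, 117 + 55.2 = 172.2→172) → #e38eac

#d65683, #da6991, #df7b9e, #e38eac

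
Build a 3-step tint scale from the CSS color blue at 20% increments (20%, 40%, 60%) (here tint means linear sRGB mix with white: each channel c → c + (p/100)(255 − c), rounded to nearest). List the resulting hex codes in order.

#3333FF, #6666FF, #9999FF

CSS blue is rgb(0, 0, 255).
20%: (0 + 51 = 51→51, 0 + 51 = 51→51, 255→255) → #3333FF
40%: (0 + 102 = 102→102, 0 + 102 = 102→102, 255→255) → #6666FF
60%: (0 + 153 = 153→153, 0 + 153 = 153→153, 255→255) → #9999FF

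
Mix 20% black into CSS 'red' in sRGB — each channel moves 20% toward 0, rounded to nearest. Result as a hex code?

#cc0000

CSS red is rgb(255, 0, 0).
Per channel, c → c + 0.2(0 − c):
  R: 255 + 0.2×(0−255) = 255 − 51 = 204 → 204
  G: 0 + 0 = 0 → 0
  B: 0 + 0 = 0 → 0
rgb(204, 0, 0) = #cc0000.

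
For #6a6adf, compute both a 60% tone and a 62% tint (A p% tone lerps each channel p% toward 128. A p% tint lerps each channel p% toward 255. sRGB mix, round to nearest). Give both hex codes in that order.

#6a6adf is rgb(106, 106, 223).
60% tone:
  R: 106 + 0.6×(128−106) = 106 + 13.2 = 119.2 → 119
  G: 106 + 0.6×(128−106) = 106 + 13.2 = 119.2 → 119
  B: 223 + 0.6×(128−223) = 223 − 57 = 166 → 166
  → #7777a6
62% tint:
  R: 106 + 92.38 = 198.38 → 198
  G: 106 + 92.38 = 198.38 → 198
  B: 223 + 0.62×(255−223) = 223 + 19.84 = 242.84 → 243
  → #c6c6f3

#7777a6, #c6c6f3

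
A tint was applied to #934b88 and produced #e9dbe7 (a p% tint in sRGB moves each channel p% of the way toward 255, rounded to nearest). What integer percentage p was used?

#934b88 is rgb(147, 75, 136); #e9dbe7 is rgb(233, 219, 231).
On the G channel (widest range): 219 ≈ 75 + (p/100)(255 − 75), so p ≈ 100×(219 − 75)/(255 − 75) = 14400/180 = 80.00.
p = 80 reproduces all three channels after rounding.

80%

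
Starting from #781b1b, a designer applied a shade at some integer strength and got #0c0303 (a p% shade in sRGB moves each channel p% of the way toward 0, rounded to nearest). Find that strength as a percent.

#781b1b is rgb(120, 27, 27); #0c0303 is rgb(12, 3, 3).
On the R channel (widest range): 12 ≈ 120 + (p/100)(0 − 120), so p ≈ 100×(12 − 120)/(0 − 120) = -10800/-120 = 90.00.
p = 90 reproduces all three channels after rounding.

90%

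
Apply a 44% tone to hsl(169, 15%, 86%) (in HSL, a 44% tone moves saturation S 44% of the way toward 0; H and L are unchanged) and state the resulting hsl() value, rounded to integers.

S moves 44% from 15 toward 0: 15 − 6.6 = 8.4 → 8.
H and L are unchanged.

hsl(169, 8%, 86%)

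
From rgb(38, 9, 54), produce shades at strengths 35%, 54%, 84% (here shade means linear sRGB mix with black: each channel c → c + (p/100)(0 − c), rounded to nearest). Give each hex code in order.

35%: (38 − 13.3 = 24.7→25, 9 − 3.15 = 5.85→6, 54 − 18.9 = 35.1→35) → #190623
54%: (38 − 20.52 = 17.48→17, 9 − 4.86 = 4.14→4, 54 − 29.16 = 24.84→25) → #110419
84%: (38 − 31.92 = 6.08→6, 9 − 7.56 = 1.44→1, 54 − 45.36 = 8.64→9) → #060109

#190623, #110419, #060109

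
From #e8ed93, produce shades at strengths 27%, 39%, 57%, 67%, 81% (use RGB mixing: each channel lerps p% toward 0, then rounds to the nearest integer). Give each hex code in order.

#e8ed93 is rgb(232, 237, 147).
27%: (232 − 62.64 = 169.36→169, 237 − 63.99 = 173.01→173, 147 − 39.69 = 107.31→107) → #a9ad6b
39%: (232 − 90.48 = 141.52→142, 237 − 92.43 = 144.57→145, 147 − 57.33 = 89.67→90) → #8e915a
57%: (232 − 132.24 = 99.76→100, 237 − 135.09 = 101.91→102, 147 − 83.79 = 63.21→63) → #64663f
67%: (232 − 155.44 = 76.56→77, 237 − 158.79 = 78.21→78, 147 − 98.49 = 48.51→49) → #4d4e31
81%: (232 − 187.92 = 44.08→44, 237 − 191.97 = 45.03→45, 147 − 119.07 = 27.93→28) → #2c2d1c

#a9ad6b, #8e915a, #64663f, #4d4e31, #2c2d1c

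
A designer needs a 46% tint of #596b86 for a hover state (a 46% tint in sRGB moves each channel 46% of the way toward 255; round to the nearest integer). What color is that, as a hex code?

#a5afbe

#596b86 is rgb(89, 107, 134).
Per channel, c → c + 0.46(255 − c):
  R: 89 + 0.46×(255−89) = 89 + 76.36 = 165.36 → 165
  G: 107 + 68.08 = 175.08 → 175
  B: 134 + 0.46×(255−134) = 134 + 55.66 = 189.66 → 190
rgb(165, 175, 190) = #a5afbe.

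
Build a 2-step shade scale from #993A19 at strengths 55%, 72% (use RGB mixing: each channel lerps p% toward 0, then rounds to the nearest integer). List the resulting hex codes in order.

#993A19 is rgb(153, 58, 25).
55%: (153 − 84.15 = 68.85→69, 58 − 31.9 = 26.1→26, 25 − 13.75 = 11.25→11) → #451A0B
72%: (153 − 110.16 = 42.84→43, 58 − 41.76 = 16.24→16, 25 − 18 = 7→7) → #2B1007

#451A0B, #2B1007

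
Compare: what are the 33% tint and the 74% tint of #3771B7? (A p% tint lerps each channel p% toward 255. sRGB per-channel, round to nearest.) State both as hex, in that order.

#3771B7 is rgb(55, 113, 183).
33% tint:
  R: 55 + 0.33×(255−55) = 55 + 66 = 121 → 121
  G: 113 + 0.33×(255−113) = 113 + 46.86 = 159.86 → 160
  B: 183 + 23.76 = 206.76 → 207
  → #79A0CF
74% tint:
  R: 55 + 0.74×(255−55) = 55 + 148 = 203 → 203
  G: 113 + 105.08 = 218.08 → 218
  B: 183 + 0.74×(255−183) = 183 + 53.28 = 236.28 → 236
  → #CBDAEC

#79A0CF, #CBDAEC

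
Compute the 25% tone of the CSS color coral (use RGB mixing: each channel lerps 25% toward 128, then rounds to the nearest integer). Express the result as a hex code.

CSS coral is rgb(255, 127, 80).
Per channel, c → c + 0.25(128 − c):
  R: 255 + 0.25×(128−255) = 255 − 31.75 = 223.25 → 223
  G: 127 + 0.25×(128−127) = 127 + 0.25 = 127.25 → 127
  B: 80 + 0.25×(128−80) = 80 + 12 = 92 → 92
rgb(223, 127, 92) = #df7f5c.

#df7f5c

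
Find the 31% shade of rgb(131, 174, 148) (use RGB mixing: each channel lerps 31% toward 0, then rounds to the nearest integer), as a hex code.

#5a7866

Per channel, c → c + 0.31(0 − c):
  R: 131 − 40.61 = 90.39 → 90
  G: 174 + 0.31×(0−174) = 174 − 53.94 = 120.06 → 120
  B: 148 − 45.88 = 102.12 → 102
rgb(90, 120, 102) = #5a7866.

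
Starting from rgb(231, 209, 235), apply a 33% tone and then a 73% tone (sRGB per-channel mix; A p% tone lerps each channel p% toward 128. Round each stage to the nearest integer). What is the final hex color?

Lerp each channel 33% toward 128:
  R: 231 + 0.33×(128−231) = 231 − 33.99 = 197.01 → 197
  G: 209 + 0.33×(128−209) = 209 − 26.73 = 182.27 → 182
  B: 235 + 0.33×(128−235) = 235 − 35.31 = 199.69 → 200
After the tone: rgb(197, 182, 200) = #C5B6C8.
Lerp each channel 73% toward 128:
  R: 197 + 0.73×(128−197) = 197 − 50.37 = 146.63 → 147
  G: 182 − 39.42 = 142.58 → 143
  B: 200 − 52.56 = 147.44 → 147
rgb(147, 143, 147) = #938F93.

#938F93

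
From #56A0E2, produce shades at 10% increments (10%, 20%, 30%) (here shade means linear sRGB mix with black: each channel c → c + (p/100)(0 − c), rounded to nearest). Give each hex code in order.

#4D90CB, #4580B5, #3C709E

#56A0E2 is rgb(86, 160, 226).
10%: (86 − 8.6 = 77.4→77, 160 − 16 = 144→144, 226 − 22.6 = 203.4→203) → #4D90CB
20%: (86 − 17.2 = 68.8→69, 160 − 32 = 128→128, 226 − 45.2 = 180.8→181) → #4580B5
30%: (86 − 25.8 = 60.2→60, 160 − 48 = 112→112, 226 − 67.8 = 158.2→158) → #3C709E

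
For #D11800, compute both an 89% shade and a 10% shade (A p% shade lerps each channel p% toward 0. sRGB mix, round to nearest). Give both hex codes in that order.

#170300, #BC1600

#D11800 is rgb(209, 24, 0).
89% shade:
  R: 209 + 0.89×(0−209) = 209 − 186.01 = 22.99 → 23
  G: 24 + 0.89×(0−24) = 24 − 21.36 = 2.64 → 3
  B: 0 + 0.89×(0−0) = 0 + 0 = 0 → 0
  → #170300
10% shade:
  R: 209 − 20.9 = 188.1 → 188
  G: 24 + 0.1×(0−24) = 24 − 2.4 = 21.6 → 22
  B: 0 + 0.1×(0−0) = 0 + 0 = 0 → 0
  → #BC1600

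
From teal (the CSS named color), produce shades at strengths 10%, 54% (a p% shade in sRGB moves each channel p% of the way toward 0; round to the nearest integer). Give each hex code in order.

#007373, #003B3B

CSS teal is rgb(0, 128, 128).
10%: (0→0, 128 − 12.8 = 115.2→115, 128 − 12.8 = 115.2→115) → #007373
54%: (0→0, 128 − 69.12 = 58.88→59, 128 − 69.12 = 58.88→59) → #003B3B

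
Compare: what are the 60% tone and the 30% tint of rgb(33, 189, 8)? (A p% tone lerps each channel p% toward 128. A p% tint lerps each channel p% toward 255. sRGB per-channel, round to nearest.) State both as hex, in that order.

#5A9850, #64D152

60% tone:
  R: 33 + 0.6×(128−33) = 33 + 57 = 90 → 90
  G: 189 + 0.6×(128−189) = 189 − 36.6 = 152.4 → 152
  B: 8 + 0.6×(128−8) = 8 + 72 = 80 → 80
  → #5A9850
30% tint:
  R: 33 + 0.3×(255−33) = 33 + 66.6 = 99.6 → 100
  G: 189 + 19.8 = 208.8 → 209
  B: 8 + 74.1 = 82.1 → 82
  → #64D152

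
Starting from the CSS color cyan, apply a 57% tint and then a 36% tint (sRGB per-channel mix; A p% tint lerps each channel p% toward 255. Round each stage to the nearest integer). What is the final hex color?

CSS cyan is rgb(0, 255, 255).
Per channel, c → c + 0.57(255 − c):
  R: 0 + 0.57×(255−0) = 0 + 145.35 = 145.35 → 145
  G: 255 + 0.57×(255−255) = 255 + 0 = 255 → 255
  B: 255 + 0 = 255 → 255
After the tint: rgb(145, 255, 255) = #91FFFF.
A 36% tint moves each channel 36% toward 255:
  R: 145 + 39.6 = 184.6 → 185
  G: 255 + 0.36×(255−255) = 255 + 0 = 255 → 255
  B: 255 + 0 = 255 → 255
rgb(185, 255, 255) = #B9FFFF.

#B9FFFF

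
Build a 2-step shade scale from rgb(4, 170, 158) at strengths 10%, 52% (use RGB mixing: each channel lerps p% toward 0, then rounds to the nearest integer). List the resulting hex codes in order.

10%: (4→4, 170 − 17 = 153→153, 158 − 15.8 = 142.2→142) → #04998E
52%: (4 − 2.08 = 1.92→2, 170 − 88.4 = 81.6→82, 158 − 82.16 = 75.84→76) → #02524C

#04998E, #02524C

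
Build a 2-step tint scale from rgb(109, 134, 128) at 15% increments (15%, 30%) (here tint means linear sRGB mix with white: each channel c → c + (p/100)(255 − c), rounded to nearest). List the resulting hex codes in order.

15%: (109 + 21.9 = 130.9→131, 134 + 18.15 = 152.15→152, 128 + 19.05 = 147.05→147) → #839893
30%: (109 + 43.8 = 152.8→153, 134 + 36.3 = 170.3→170, 128 + 38.1 = 166.1→166) → #99AAA6

#839893, #99AAA6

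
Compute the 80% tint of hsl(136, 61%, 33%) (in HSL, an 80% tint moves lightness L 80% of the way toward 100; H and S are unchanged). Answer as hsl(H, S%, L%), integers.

L moves 80% from 33 toward 100: 33 + 53.6 = 86.6 → 87.
H and S are unchanged.

hsl(136, 61%, 87%)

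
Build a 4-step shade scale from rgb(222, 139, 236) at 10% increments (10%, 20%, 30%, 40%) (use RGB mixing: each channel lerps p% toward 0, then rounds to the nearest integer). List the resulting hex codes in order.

#c87dd4, #b26fbd, #9b61a5, #85538e

10%: (222 − 22.2 = 199.8→200, 139 − 13.9 = 125.1→125, 236 − 23.6 = 212.4→212) → #c87dd4
20%: (222 − 44.4 = 177.6→178, 139 − 27.8 = 111.2→111, 236 − 47.2 = 188.8→189) → #b26fbd
30%: (222 − 66.6 = 155.4→155, 139 − 41.7 = 97.3→97, 236 − 70.8 = 165.2→165) → #9b61a5
40%: (222 − 88.8 = 133.2→133, 139 − 55.6 = 83.4→83, 236 − 94.4 = 141.6→142) → #85538e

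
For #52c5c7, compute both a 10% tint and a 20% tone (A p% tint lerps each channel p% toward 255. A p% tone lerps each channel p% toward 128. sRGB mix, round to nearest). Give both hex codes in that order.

#52c5c7 is rgb(82, 197, 199).
10% tint:
  R: 82 + 0.1×(255−82) = 82 + 17.3 = 99.3 → 99
  G: 197 + 0.1×(255−197) = 197 + 5.8 = 202.8 → 203
  B: 199 + 0.1×(255−199) = 199 + 5.6 = 204.6 → 205
  → #63cbcd
20% tone:
  R: 82 + 0.2×(128−82) = 82 + 9.2 = 91.2 → 91
  G: 197 + 0.2×(128−197) = 197 − 13.8 = 183.2 → 183
  B: 199 + 0.2×(128−199) = 199 − 14.2 = 184.8 → 185
  → #5bb7b9

#63cbcd, #5bb7b9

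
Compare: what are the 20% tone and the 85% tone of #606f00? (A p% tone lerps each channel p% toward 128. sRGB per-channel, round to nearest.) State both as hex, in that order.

#606f00 is rgb(96, 111, 0).
20% tone:
  R: 96 + 6.4 = 102.4 → 102
  G: 111 + 0.2×(128−111) = 111 + 3.4 = 114.4 → 114
  B: 0 + 25.6 = 25.6 → 26
  → #66721a
85% tone:
  R: 96 + 0.85×(128−96) = 96 + 27.2 = 123.2 → 123
  G: 111 + 0.85×(128−111) = 111 + 14.45 = 125.45 → 125
  B: 0 + 0.85×(128−0) = 0 + 108.8 = 108.8 → 109
  → #7b7d6d

#66721a, #7b7d6d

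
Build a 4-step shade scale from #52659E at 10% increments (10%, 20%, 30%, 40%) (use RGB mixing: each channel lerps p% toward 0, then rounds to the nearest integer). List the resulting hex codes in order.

#52659E is rgb(82, 101, 158).
10%: (82 − 8.2 = 73.8→74, 101 − 10.1 = 90.9→91, 158 − 15.8 = 142.2→142) → #4A5B8E
20%: (82 − 16.4 = 65.6→66, 101 − 20.2 = 80.8→81, 158 − 31.6 = 126.4→126) → #42517E
30%: (82 − 24.6 = 57.4→57, 101 − 30.3 = 70.7→71, 158 − 47.4 = 110.6→111) → #39476F
40%: (82 − 32.8 = 49.2→49, 101 − 40.4 = 60.6→61, 158 − 63.2 = 94.8→95) → #313D5F

#4A5B8E, #42517E, #39476F, #313D5F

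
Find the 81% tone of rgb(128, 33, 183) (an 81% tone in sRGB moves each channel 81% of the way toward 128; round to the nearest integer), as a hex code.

#806E8A

Per channel, c → c + 0.81(128 − c):
  R: 128 + 0.81×(128−128) = 128 + 0 = 128 → 128
  G: 33 + 76.95 = 109.95 → 110
  B: 183 − 44.55 = 138.45 → 138
rgb(128, 110, 138) = #806E8A.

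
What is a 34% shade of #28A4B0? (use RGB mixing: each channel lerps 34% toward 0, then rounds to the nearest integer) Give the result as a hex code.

#1A6C74

#28A4B0 is rgb(40, 164, 176).
Lerp each channel 34% toward 0:
  R: 40 + 0.34×(0−40) = 40 − 13.6 = 26.4 → 26
  G: 164 + 0.34×(0−164) = 164 − 55.76 = 108.24 → 108
  B: 176 + 0.34×(0−176) = 176 − 59.84 = 116.16 → 116
rgb(26, 108, 116) = #1A6C74.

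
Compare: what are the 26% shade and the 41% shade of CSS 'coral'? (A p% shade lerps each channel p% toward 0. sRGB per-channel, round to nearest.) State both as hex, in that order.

#BD5E3B, #964B2F

CSS coral is rgb(255, 127, 80).
26% shade:
  R: 255 + 0.26×(0−255) = 255 − 66.3 = 188.7 → 189
  G: 127 + 0.26×(0−127) = 127 − 33.02 = 93.98 → 94
  B: 80 + 0.26×(0−80) = 80 − 20.8 = 59.2 → 59
  → #BD5E3B
41% shade:
  R: 255 − 104.55 = 150.45 → 150
  G: 127 + 0.41×(0−127) = 127 − 52.07 = 74.93 → 75
  B: 80 + 0.41×(0−80) = 80 − 32.8 = 47.2 → 47
  → #964B2F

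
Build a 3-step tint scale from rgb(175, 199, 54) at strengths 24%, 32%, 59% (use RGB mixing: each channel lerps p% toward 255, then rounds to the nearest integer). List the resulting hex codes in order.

#c2d466, #c9d976, #dee8ad

24%: (175 + 19.2 = 194.2→194, 199 + 13.44 = 212.44→212, 54 + 48.24 = 102.24→102) → #c2d466
32%: (175 + 25.6 = 200.6→201, 199 + 17.92 = 216.92→217, 54 + 64.32 = 118.32→118) → #c9d976
59%: (175 + 47.2 = 222.2→222, 199 + 33.04 = 232.04→232, 54 + 118.59 = 172.59→173) → #dee8ad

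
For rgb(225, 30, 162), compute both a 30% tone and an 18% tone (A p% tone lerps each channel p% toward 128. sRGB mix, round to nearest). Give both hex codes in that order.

#C43B98, #D0309C

30% tone:
  R: 225 + 0.3×(128−225) = 225 − 29.1 = 195.9 → 196
  G: 30 + 29.4 = 59.4 → 59
  B: 162 − 10.2 = 151.8 → 152
  → #C43B98
18% tone:
  R: 225 + 0.18×(128−225) = 225 − 17.46 = 207.54 → 208
  G: 30 + 17.64 = 47.64 → 48
  B: 162 − 6.12 = 155.88 → 156
  → #D0309C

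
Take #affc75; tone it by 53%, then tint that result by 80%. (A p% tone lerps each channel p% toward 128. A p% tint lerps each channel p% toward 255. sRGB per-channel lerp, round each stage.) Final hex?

#eaf1e5

#affc75 is rgb(175, 252, 117).
A 53% tone moves each channel 53% toward 128:
  R: 175 − 24.91 = 150.09 → 150
  G: 252 − 65.72 = 186.28 → 186
  B: 117 + 5.83 = 122.83 → 123
After the tone: rgb(150, 186, 123) = #96ba7b.
Per channel, c → c + 0.8(255 − c):
  R: 150 + 0.8×(255−150) = 150 + 84 = 234 → 234
  G: 186 + 0.8×(255−186) = 186 + 55.2 = 241.2 → 241
  B: 123 + 0.8×(255−123) = 123 + 105.6 = 228.6 → 229
rgb(234, 241, 229) = #eaf1e5.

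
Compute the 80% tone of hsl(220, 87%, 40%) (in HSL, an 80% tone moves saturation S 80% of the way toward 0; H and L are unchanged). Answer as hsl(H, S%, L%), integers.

S moves 80% from 87 toward 0: 87 − 69.6 = 17.4 → 17.
H and L are unchanged.

hsl(220, 17%, 40%)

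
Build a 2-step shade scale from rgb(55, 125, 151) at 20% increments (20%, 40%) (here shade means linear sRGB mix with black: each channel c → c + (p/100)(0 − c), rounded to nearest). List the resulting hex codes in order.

#2C6479, #214B5B

20%: (55 − 11 = 44→44, 125 − 25 = 100→100, 151 − 30.2 = 120.8→121) → #2C6479
40%: (55 − 22 = 33→33, 125 − 50 = 75→75, 151 − 60.4 = 90.6→91) → #214B5B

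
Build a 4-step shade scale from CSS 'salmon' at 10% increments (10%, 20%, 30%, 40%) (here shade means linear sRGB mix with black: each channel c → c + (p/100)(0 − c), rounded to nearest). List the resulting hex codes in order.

#E17367, #C8665B, #AF5A50, #964D44

CSS salmon is rgb(250, 128, 114).
10%: (250 − 25 = 225→225, 128 − 12.8 = 115.2→115, 114 − 11.4 = 102.6→103) → #E17367
20%: (250 − 50 = 200→200, 128 − 25.6 = 102.4→102, 114 − 22.8 = 91.2→91) → #C8665B
30%: (250 − 75 = 175→175, 128 − 38.4 = 89.6→90, 114 − 34.2 = 79.8→80) → #AF5A50
40%: (250 − 100 = 150→150, 128 − 51.2 = 76.8→77, 114 − 45.6 = 68.4→68) → #964D44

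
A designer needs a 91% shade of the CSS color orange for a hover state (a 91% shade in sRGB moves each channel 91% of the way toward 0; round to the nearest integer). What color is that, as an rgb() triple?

CSS orange is rgb(255, 165, 0).
Per channel, c → c + 0.91(0 − c):
  R: 255 + 0.91×(0−255) = 255 − 232.05 = 22.95 → 23
  G: 165 − 150.15 = 14.85 → 15
  B: 0 + 0 = 0 → 0

rgb(23, 15, 0)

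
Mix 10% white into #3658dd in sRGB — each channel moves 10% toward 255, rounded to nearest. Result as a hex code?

#4a69e0

#3658dd is rgb(54, 88, 221).
Per channel, c → c + 0.1(255 − c):
  R: 54 + 20.1 = 74.1 → 74
  G: 88 + 0.1×(255−88) = 88 + 16.7 = 104.7 → 105
  B: 221 + 3.4 = 224.4 → 224
rgb(74, 105, 224) = #4a69e0.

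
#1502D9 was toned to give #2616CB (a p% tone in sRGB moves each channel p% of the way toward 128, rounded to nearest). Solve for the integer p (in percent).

16%

#1502D9 is rgb(21, 2, 217); #2616CB is rgb(38, 22, 203).
On the G channel (widest range): 22 ≈ 2 + (p/100)(128 − 2), so p ≈ 100×(22 − 2)/(128 − 2) = 2000/126 = 15.87.
p = 16 reproduces all three channels after rounding.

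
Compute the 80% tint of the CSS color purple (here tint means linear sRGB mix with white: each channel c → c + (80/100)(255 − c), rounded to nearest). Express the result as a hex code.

CSS purple is rgb(128, 0, 128).
Lerp each channel 80% toward 255:
  R: 128 + 0.8×(255−128) = 128 + 101.6 = 229.6 → 230
  G: 0 + 204 = 204 → 204
  B: 128 + 0.8×(255−128) = 128 + 101.6 = 229.6 → 230
rgb(230, 204, 230) = #e6cce6.

#e6cce6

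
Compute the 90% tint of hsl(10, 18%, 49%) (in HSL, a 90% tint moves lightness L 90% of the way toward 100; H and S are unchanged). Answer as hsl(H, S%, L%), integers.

L moves 90% from 49 toward 100: 49 + 45.9 = 94.9 → 95.
H and S are unchanged.

hsl(10, 18%, 95%)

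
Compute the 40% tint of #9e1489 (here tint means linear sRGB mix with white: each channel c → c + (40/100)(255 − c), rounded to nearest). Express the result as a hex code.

#c572b8

#9e1489 is rgb(158, 20, 137).
Lerp each channel 40% toward 255:
  R: 158 + 38.8 = 196.8 → 197
  G: 20 + 0.4×(255−20) = 20 + 94 = 114 → 114
  B: 137 + 0.4×(255−137) = 137 + 47.2 = 184.2 → 184
rgb(197, 114, 184) = #c572b8.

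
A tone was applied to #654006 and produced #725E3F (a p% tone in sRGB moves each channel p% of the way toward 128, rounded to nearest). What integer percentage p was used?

#654006 is rgb(101, 64, 6); #725E3F is rgb(114, 94, 63).
On the B channel (widest range): 63 ≈ 6 + (p/100)(128 − 6), so p ≈ 100×(63 − 6)/(128 − 6) = 5700/122 = 46.72.
p = 47 reproduces all three channels after rounding.

47%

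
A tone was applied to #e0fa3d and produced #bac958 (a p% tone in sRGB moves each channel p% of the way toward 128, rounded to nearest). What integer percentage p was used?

#e0fa3d is rgb(224, 250, 61); #bac958 is rgb(186, 201, 88).
On the G channel (widest range): 201 ≈ 250 + (p/100)(128 − 250), so p ≈ 100×(201 − 250)/(128 − 250) = -4900/-122 = 40.16.
p = 40 reproduces all three channels after rounding.

40%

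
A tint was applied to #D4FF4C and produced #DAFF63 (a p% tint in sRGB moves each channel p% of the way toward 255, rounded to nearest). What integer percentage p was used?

#D4FF4C is rgb(212, 255, 76); #DAFF63 is rgb(218, 255, 99).
On the B channel (widest range): 99 ≈ 76 + (p/100)(255 − 76), so p ≈ 100×(99 − 76)/(255 − 76) = 2300/179 = 12.85.
p = 13 reproduces all three channels after rounding.

13%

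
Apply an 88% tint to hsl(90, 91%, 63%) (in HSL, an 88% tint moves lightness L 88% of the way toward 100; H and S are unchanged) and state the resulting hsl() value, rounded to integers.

L moves 88% from 63 toward 100: 63 + 32.56 = 95.56 → 96.
H and S are unchanged.

hsl(90, 91%, 96%)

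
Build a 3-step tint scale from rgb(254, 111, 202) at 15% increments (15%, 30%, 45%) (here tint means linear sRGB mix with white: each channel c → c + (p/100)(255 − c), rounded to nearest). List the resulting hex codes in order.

#FE85D2, #FE9ADA, #FEB0E2

15%: (254→254, 111 + 21.6 = 132.6→133, 202 + 7.95 = 209.95→210) → #FE85D2
30%: (254→254, 111 + 43.2 = 154.2→154, 202 + 15.9 = 217.9→218) → #FE9ADA
45%: (254→254, 111 + 64.8 = 175.8→176, 202 + 23.85 = 225.85→226) → #FEB0E2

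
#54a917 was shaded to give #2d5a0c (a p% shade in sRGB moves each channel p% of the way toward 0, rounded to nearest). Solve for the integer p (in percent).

#54a917 is rgb(84, 169, 23); #2d5a0c is rgb(45, 90, 12).
On the G channel (widest range): 90 ≈ 169 + (p/100)(0 − 169), so p ≈ 100×(90 − 169)/(0 − 169) = -7900/-169 = 46.75.
p = 47 reproduces all three channels after rounding.

47%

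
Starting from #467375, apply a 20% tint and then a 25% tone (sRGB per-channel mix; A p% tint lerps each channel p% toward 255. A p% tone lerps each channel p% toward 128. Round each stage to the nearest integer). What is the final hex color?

#708b8d

#467375 is rgb(70, 115, 117).
Per channel, c → c + 0.2(255 − c):
  R: 70 + 37 = 107 → 107
  G: 115 + 0.2×(255−115) = 115 + 28 = 143 → 143
  B: 117 + 27.6 = 144.6 → 145
After the tint: rgb(107, 143, 145) = #6b8f91.
Per channel, c → c + 0.25(128 − c):
  R: 107 + 0.25×(128−107) = 107 + 5.25 = 112.25 → 112
  G: 143 − 3.75 = 139.25 → 139
  B: 145 − 4.25 = 140.75 → 141
rgb(112, 139, 141) = #708b8d.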